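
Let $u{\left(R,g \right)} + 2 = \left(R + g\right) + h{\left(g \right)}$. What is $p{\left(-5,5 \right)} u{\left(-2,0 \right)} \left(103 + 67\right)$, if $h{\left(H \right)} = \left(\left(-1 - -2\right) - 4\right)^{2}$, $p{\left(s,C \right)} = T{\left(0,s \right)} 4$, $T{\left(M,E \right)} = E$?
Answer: $-17000$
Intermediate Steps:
$p{\left(s,C \right)} = 4 s$ ($p{\left(s,C \right)} = s 4 = 4 s$)
$h{\left(H \right)} = 9$ ($h{\left(H \right)} = \left(\left(-1 + 2\right) - 4\right)^{2} = \left(1 - 4\right)^{2} = \left(-3\right)^{2} = 9$)
$u{\left(R,g \right)} = 7 + R + g$ ($u{\left(R,g \right)} = -2 + \left(\left(R + g\right) + 9\right) = -2 + \left(9 + R + g\right) = 7 + R + g$)
$p{\left(-5,5 \right)} u{\left(-2,0 \right)} \left(103 + 67\right) = 4 \left(-5\right) \left(7 - 2 + 0\right) \left(103 + 67\right) = \left(-20\right) 5 \cdot 170 = \left(-100\right) 170 = -17000$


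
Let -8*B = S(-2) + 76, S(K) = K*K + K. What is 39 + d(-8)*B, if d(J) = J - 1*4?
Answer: 156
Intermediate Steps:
S(K) = K + K² (S(K) = K² + K = K + K²)
d(J) = -4 + J (d(J) = J - 4 = -4 + J)
B = -39/4 (B = -(-2*(1 - 2) + 76)/8 = -(-2*(-1) + 76)/8 = -(2 + 76)/8 = -⅛*78 = -39/4 ≈ -9.7500)
39 + d(-8)*B = 39 + (-4 - 8)*(-39/4) = 39 - 12*(-39/4) = 39 + 117 = 156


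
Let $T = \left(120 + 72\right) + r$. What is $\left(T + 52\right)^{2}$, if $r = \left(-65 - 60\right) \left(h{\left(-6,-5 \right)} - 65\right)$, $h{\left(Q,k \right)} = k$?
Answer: $80892036$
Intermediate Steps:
$r = 8750$ ($r = \left(-65 - 60\right) \left(-5 - 65\right) = \left(-65 - 60\right) \left(-70\right) = \left(-125\right) \left(-70\right) = 8750$)
$T = 8942$ ($T = \left(120 + 72\right) + 8750 = 192 + 8750 = 8942$)
$\left(T + 52\right)^{2} = \left(8942 + 52\right)^{2} = 8994^{2} = 80892036$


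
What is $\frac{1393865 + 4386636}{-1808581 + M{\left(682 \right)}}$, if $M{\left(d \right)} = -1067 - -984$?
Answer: $- \frac{5780501}{1808664} \approx -3.196$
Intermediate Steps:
$M{\left(d \right)} = -83$ ($M{\left(d \right)} = -1067 + 984 = -83$)
$\frac{1393865 + 4386636}{-1808581 + M{\left(682 \right)}} = \frac{1393865 + 4386636}{-1808581 - 83} = \frac{5780501}{-1808664} = 5780501 \left(- \frac{1}{1808664}\right) = - \frac{5780501}{1808664}$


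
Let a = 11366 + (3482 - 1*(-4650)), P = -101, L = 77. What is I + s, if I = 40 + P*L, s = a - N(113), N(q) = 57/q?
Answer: 1328936/113 ≈ 11761.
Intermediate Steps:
a = 19498 (a = 11366 + (3482 + 4650) = 11366 + 8132 = 19498)
s = 2203217/113 (s = 19498 - 57/113 = 2203217/113 ≈ 19498.)
I = -7737 (I = 40 - 101*77 = 40 - 7777 = -7737)
I + s = -7737 + 2203217/113 = 1328936/113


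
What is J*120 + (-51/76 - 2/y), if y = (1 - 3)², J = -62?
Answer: -565529/76 ≈ -7441.2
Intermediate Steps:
y = 4 (y = (-2)² = 4)
J*120 + (-51/76 - 2/y) = -62*120 + (-51/76 - 2/4) = -7440 + (-51*1/76 - 2*¼) = -7440 + (-51/76 - ½) = -7440 - 89/76 = -565529/76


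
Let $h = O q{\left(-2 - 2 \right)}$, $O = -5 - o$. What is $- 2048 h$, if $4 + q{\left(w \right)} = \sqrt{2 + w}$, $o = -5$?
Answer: $0$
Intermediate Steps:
$q{\left(w \right)} = -4 + \sqrt{2 + w}$
$O = 0$ ($O = -5 - -5 = -5 + 5 = 0$)
$h = 0$ ($h = 0 \left(-4 + \sqrt{2 - 4}\right) = 0 \left(-4 + \sqrt{-2}\right) = 0 \left(-4 + i \sqrt{2}\right) = 0$)
$- 2048 h = \left(-2048\right) 0 = 0$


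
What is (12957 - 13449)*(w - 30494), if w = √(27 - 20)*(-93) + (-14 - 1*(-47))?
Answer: 14986812 + 45756*√7 ≈ 1.5108e+7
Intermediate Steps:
w = 33 - 93*√7 (w = √7*(-93) + (-14 + 47) = -93*√7 + 33 = 33 - 93*√7 ≈ -213.05)
(12957 - 13449)*(w - 30494) = (12957 - 13449)*((33 - 93*√7) - 30494) = -492*(-30461 - 93*√7) = 14986812 + 45756*√7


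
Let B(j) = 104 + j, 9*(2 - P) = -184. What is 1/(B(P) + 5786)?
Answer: 9/53212 ≈ 0.00016913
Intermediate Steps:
P = 202/9 (P = 2 - ⅑*(-184) = 2 + 184/9 = 202/9 ≈ 22.444)
1/(B(P) + 5786) = 1/((104 + 202/9) + 5786) = 1/(1138/9 + 5786) = 1/(53212/9) = 9/53212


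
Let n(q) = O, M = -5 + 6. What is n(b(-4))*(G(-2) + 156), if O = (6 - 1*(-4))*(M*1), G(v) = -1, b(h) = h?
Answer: 1550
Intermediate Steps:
M = 1
O = 10 (O = (6 - 1*(-4))*(1*1) = (6 + 4)*1 = 10*1 = 10)
n(q) = 10
n(b(-4))*(G(-2) + 156) = 10*(-1 + 156) = 10*155 = 1550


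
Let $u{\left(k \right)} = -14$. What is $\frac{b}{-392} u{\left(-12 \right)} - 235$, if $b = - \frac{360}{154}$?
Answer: $- \frac{126710}{539} \approx -235.08$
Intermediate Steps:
$b = - \frac{180}{77}$ ($b = \left(-360\right) \frac{1}{154} = - \frac{180}{77} \approx -2.3377$)
$\frac{b}{-392} u{\left(-12 \right)} - 235 = - \frac{180}{77 \left(-392\right)} \left(-14\right) - 235 = \left(- \frac{180}{77}\right) \left(- \frac{1}{392}\right) \left(-14\right) - 235 = \frac{45}{7546} \left(-14\right) - 235 = - \frac{45}{539} - 235 = - \frac{126710}{539}$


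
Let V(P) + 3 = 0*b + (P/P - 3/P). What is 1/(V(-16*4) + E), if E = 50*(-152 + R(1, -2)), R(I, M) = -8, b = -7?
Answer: -64/512125 ≈ -0.00012497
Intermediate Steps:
V(P) = -2 - 3/P (V(P) = -3 + (0*(-7) + (P/P - 3/P)) = -3 + (0 + (1 - 3/P)) = -3 + (1 - 3/P) = -2 - 3/P)
E = -8000 (E = 50*(-152 - 8) = 50*(-160) = -8000)
1/(V(-16*4) + E) = 1/((-2 - 3/((-16*4))) - 8000) = 1/((-2 - 3/(-64)) - 8000) = 1/((-2 - 3*(-1/64)) - 8000) = 1/((-2 + 3/64) - 8000) = 1/(-125/64 - 8000) = 1/(-512125/64) = -64/512125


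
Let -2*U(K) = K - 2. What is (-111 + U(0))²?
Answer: 12100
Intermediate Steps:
U(K) = 1 - K/2 (U(K) = -(K - 2)/2 = -(-2 + K)/2 = 1 - K/2)
(-111 + U(0))² = (-111 + (1 - ½*0))² = (-111 + (1 + 0))² = (-111 + 1)² = (-110)² = 12100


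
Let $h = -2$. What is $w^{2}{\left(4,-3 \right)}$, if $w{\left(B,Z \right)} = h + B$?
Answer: $4$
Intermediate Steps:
$w{\left(B,Z \right)} = -2 + B$
$w^{2}{\left(4,-3 \right)} = \left(-2 + 4\right)^{2} = 2^{2} = 4$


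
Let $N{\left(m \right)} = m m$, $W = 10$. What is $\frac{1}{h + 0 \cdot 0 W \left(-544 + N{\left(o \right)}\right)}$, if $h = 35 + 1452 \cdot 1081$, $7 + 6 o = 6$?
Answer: $\frac{1}{1569647} \approx 6.3709 \cdot 10^{-7}$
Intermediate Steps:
$o = - \frac{1}{6}$ ($o = - \frac{7}{6} + \frac{1}{6} \cdot 6 = - \frac{7}{6} + 1 = - \frac{1}{6} \approx -0.16667$)
$N{\left(m \right)} = m^{2}$
$h = 1569647$ ($h = 35 + 1569612 = 1569647$)
$\frac{1}{h + 0 \cdot 0 W \left(-544 + N{\left(o \right)}\right)} = \frac{1}{1569647 + 0 \cdot 0 \cdot 10 \left(-544 + \left(- \frac{1}{6}\right)^{2}\right)} = \frac{1}{1569647 + 0 \cdot 10 \left(-544 + \frac{1}{36}\right)} = \frac{1}{1569647 + 0 \left(- \frac{19583}{36}\right)} = \frac{1}{1569647 + 0} = \frac{1}{1569647}$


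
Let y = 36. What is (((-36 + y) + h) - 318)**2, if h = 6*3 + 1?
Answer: 89401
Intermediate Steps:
h = 19 (h = 18 + 1 = 19)
(((-36 + y) + h) - 318)**2 = (((-36 + 36) + 19) - 318)**2 = ((0 + 19) - 318)**2 = (19 - 318)**2 = (-299)**2 = 89401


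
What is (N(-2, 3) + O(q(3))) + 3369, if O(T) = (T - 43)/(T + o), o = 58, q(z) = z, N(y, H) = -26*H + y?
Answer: 200589/61 ≈ 3288.3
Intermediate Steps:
N(y, H) = y - 26*H
O(T) = (-43 + T)/(58 + T) (O(T) = (T - 43)/(T + 58) = (-43 + T)/(58 + T))
(N(-2, 3) + O(q(3))) + 3369 = ((-2 - 26*3) + (-43 + 3)/(58 + 3)) + 3369 = ((-2 - 78) - 40/61) + 3369 = (-80 + (1/61)*(-40)) + 3369 = (-80 - 40/61) + 3369 = -4920/61 + 3369 = 200589/61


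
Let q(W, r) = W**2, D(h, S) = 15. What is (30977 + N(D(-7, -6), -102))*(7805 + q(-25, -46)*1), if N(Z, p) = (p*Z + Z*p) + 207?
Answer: 237085320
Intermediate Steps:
N(Z, p) = 207 + 2*Z*p (N(Z, p) = (Z*p + Z*p) + 207 = 2*Z*p + 207 = 207 + 2*Z*p)
(30977 + N(D(-7, -6), -102))*(7805 + q(-25, -46)*1) = (30977 + (207 + 2*15*(-102)))*(7805 + (-25)**2*1) = (30977 + (207 - 3060))*(7805 + 625*1) = (30977 - 2853)*(7805 + 625) = 28124*8430 = 237085320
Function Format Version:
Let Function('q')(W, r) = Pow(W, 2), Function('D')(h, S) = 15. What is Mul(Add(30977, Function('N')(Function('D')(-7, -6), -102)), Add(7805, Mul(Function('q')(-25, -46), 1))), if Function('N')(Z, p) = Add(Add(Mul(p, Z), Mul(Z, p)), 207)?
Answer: 237085320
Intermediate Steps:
Function('N')(Z, p) = Add(207, Mul(2, Z, p)) (Function('N')(Z, p) = Add(Add(Mul(Z, p), Mul(Z, p)), 207) = Add(Mul(2, Z, p), 207) = Add(207, Mul(2, Z, p)))
Mul(Add(30977, Function('N')(Function('D')(-7, -6), -102)), Add(7805, Mul(Function('q')(-25, -46), 1))) = Mul(Add(30977, Add(207, Mul(2, 15, -102))), Add(7805, Mul(Pow(-25, 2), 1))) = Mul(Add(30977, Add(207, -3060)), Add(7805, Mul(625, 1))) = Mul(Add(30977, -2853), Add(7805, 625)) = Mul(28124, 8430) = 237085320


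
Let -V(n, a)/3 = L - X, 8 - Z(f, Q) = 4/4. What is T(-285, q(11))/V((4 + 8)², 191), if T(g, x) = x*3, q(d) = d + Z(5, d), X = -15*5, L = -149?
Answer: 9/37 ≈ 0.24324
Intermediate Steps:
Z(f, Q) = 7 (Z(f, Q) = 8 - 4/4 = 8 - 1*1 = 8 - 1 = 7)
X = -75
q(d) = 7 + d (q(d) = d + 7 = 7 + d)
T(g, x) = 3*x
V(n, a) = 222 (V(n, a) = -3*(-149 - 1*(-75)) = -3*(-149 + 75) = -3*(-74) = 222)
T(-285, q(11))/V((4 + 8)², 191) = (3*(7 + 11))/222 = (3*18)*(1/222) = 54*(1/222) = 9/37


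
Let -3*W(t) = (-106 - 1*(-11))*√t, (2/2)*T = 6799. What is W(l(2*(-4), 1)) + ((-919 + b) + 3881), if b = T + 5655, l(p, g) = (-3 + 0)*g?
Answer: 15416 + 95*I*√3/3 ≈ 15416.0 + 54.848*I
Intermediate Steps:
T = 6799
l(p, g) = -3*g
b = 12454 (b = 6799 + 5655 = 12454)
W(t) = 95*√t/3 (W(t) = -(-106 - 1*(-11))*√t/3 = -(-106 + 11)*√t/3 = -(-95)*√t/3 = 95*√t/3)
W(l(2*(-4), 1)) + ((-919 + b) + 3881) = 95*√(-3*1)/3 + ((-919 + 12454) + 3881) = 95*√(-3)/3 + (11535 + 3881) = 95*(I*√3)/3 + 15416 = 95*I*√3/3 + 15416 = 15416 + 95*I*√3/3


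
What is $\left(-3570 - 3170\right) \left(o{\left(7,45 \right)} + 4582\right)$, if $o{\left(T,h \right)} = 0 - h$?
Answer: $-30579380$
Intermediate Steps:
$o{\left(T,h \right)} = - h$
$\left(-3570 - 3170\right) \left(o{\left(7,45 \right)} + 4582\right) = \left(-3570 - 3170\right) \left(\left(-1\right) 45 + 4582\right) = - 6740 \left(-45 + 4582\right) = \left(-6740\right) 4537 = -30579380$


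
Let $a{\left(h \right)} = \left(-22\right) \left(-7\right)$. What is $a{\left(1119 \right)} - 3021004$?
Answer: $-3020850$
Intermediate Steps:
$a{\left(h \right)} = 154$
$a{\left(1119 \right)} - 3021004 = 154 - 3021004 = -3020850$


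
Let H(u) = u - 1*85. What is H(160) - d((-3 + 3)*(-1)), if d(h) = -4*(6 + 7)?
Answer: 127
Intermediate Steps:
H(u) = -85 + u (H(u) = u - 85 = -85 + u)
d(h) = -52 (d(h) = -4*13 = -52)
H(160) - d((-3 + 3)*(-1)) = (-85 + 160) - 1*(-52) = 75 + 52 = 127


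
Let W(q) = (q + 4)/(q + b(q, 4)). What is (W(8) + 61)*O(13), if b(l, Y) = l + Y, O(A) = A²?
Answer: 52052/5 ≈ 10410.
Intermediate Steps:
b(l, Y) = Y + l
W(q) = (4 + q)/(4 + 2*q) (W(q) = (q + 4)/(q + (4 + q)) = (4 + q)/(4 + 2*q))
(W(8) + 61)*O(13) = ((4 + 8)/(2*(2 + 8)) + 61)*13² = ((½)*12/10 + 61)*169 = ((½)*(⅒)*12 + 61)*169 = (⅗ + 61)*169 = (308/5)*169 = 52052/5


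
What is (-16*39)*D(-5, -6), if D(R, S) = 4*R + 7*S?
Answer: 38688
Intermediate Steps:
(-16*39)*D(-5, -6) = (-16*39)*(4*(-5) + 7*(-6)) = -624*(-20 - 42) = -624*(-62) = 38688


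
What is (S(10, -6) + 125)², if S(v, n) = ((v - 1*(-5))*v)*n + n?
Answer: 609961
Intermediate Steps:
S(v, n) = n + n*v*(5 + v) (S(v, n) = ((v + 5)*v)*n + n = ((5 + v)*v)*n + n = (v*(5 + v))*n + n = n*v*(5 + v) + n = n + n*v*(5 + v))
(S(10, -6) + 125)² = (-6*(1 + 10² + 5*10) + 125)² = (-6*(1 + 100 + 50) + 125)² = (-6*151 + 125)² = (-906 + 125)² = (-781)² = 609961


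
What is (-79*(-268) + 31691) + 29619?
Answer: 82482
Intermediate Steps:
(-79*(-268) + 31691) + 29619 = (21172 + 31691) + 29619 = 52863 + 29619 = 82482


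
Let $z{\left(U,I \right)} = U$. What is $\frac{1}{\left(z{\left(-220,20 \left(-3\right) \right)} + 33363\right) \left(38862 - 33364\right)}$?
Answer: $\frac{1}{182220214} \approx 5.4879 \cdot 10^{-9}$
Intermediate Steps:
$\frac{1}{\left(z{\left(-220,20 \left(-3\right) \right)} + 33363\right) \left(38862 - 33364\right)} = \frac{1}{\left(-220 + 33363\right) \left(38862 - 33364\right)} = \frac{1}{33143 \cdot 5498} = \frac{1}{182220214}$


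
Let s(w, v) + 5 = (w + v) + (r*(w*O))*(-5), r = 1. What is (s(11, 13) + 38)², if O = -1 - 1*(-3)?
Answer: 2809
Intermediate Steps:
O = 2 (O = -1 + 3 = 2)
s(w, v) = -5 + v - 9*w (s(w, v) = -5 + ((w + v) + (1*(w*2))*(-5)) = -5 + ((v + w) + (1*(2*w))*(-5)) = -5 + ((v + w) + (2*w)*(-5)) = -5 + ((v + w) - 10*w) = -5 + (v - 9*w) = -5 + v - 9*w)
(s(11, 13) + 38)² = ((-5 + 13 - 9*11) + 38)² = ((-5 + 13 - 99) + 38)² = (-91 + 38)² = (-53)² = 2809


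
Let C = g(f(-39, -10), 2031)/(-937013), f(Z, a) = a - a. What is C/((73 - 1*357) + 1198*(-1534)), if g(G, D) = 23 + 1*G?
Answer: 23/1722244886208 ≈ 1.3355e-11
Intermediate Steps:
f(Z, a) = 0
g(G, D) = 23 + G
C = -23/937013 (C = (23 + 0)/(-937013) = 23*(-1/937013) = -23/937013 ≈ -2.4546e-5)
C/((73 - 1*357) + 1198*(-1534)) = -23/(937013*((73 - 1*357) + 1198*(-1534))) = -23/(937013*((73 - 357) - 1837732)) = -23/(937013*(-284 - 1837732)) = -23/937013/(-1838016) = -23/937013*(-1/1838016) = 23/1722244886208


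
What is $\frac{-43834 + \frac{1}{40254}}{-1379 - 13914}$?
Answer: $\frac{43036435}{15014742} \approx 2.8663$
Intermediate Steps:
$\frac{-43834 + \frac{1}{40254}}{-1379 - 13914} = \frac{-43834 + \frac{1}{40254}}{-15293} = \left(- \frac{1764493835}{40254}\right) \left(- \frac{1}{15293}\right) = \frac{43036435}{15014742}$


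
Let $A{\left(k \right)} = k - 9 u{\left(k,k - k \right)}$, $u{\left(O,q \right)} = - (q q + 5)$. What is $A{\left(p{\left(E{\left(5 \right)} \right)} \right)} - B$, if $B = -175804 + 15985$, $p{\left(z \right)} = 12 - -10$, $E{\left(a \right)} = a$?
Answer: $159886$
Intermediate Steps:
$u{\left(O,q \right)} = -5 - q^{2}$ ($u{\left(O,q \right)} = - (q^{2} + 5) = - (5 + q^{2}) = -5 - q^{2}$)
$p{\left(z \right)} = 22$ ($p{\left(z \right)} = 12 + 10 = 22$)
$B = -159819$
$A{\left(k \right)} = 45 + k$ ($A{\left(k \right)} = k - 9 \left(-5 - \left(k - k\right)^{2}\right) = k - 9 \left(-5 - 0^{2}\right) = k - 9 \left(-5 - 0\right) = k - 9 \left(-5 + 0\right) = k - -45 = k + 45 = 45 + k$)
$A{\left(p{\left(E{\left(5 \right)} \right)} \right)} - B = \left(45 + 22\right) - -159819 = 67 + 159819 = 159886$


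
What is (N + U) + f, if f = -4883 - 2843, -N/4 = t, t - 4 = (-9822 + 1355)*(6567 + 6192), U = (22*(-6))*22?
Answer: 432111166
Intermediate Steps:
U = -2904 (U = -132*22 = -2904)
t = -108030449 (t = 4 + (-9822 + 1355)*(6567 + 6192) = 4 - 8467*12759 = 4 - 108030453 = -108030449)
N = 432121796 (N = -4*(-108030449) = 432121796)
f = -7726
(N + U) + f = (432121796 - 2904) - 7726 = 432118892 - 7726 = 432111166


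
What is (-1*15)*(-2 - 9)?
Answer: 165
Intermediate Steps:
(-1*15)*(-2 - 9) = -15*(-11) = 165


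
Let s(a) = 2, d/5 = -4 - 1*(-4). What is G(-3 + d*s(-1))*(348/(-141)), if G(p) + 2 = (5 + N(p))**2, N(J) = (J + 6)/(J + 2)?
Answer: -232/47 ≈ -4.9362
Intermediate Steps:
d = 0 (d = 5*(-4 - 1*(-4)) = 5*(-4 + 4) = 5*0 = 0)
N(J) = (6 + J)/(2 + J)
G(p) = -2 + (5 + (6 + p)/(2 + p))**2
G(-3 + d*s(-1))*(348/(-141)) = (2*(124 + 17*(-3 + 0*2)**2 + 92*(-3 + 0*2))/(4 + (-3 + 0*2)**2 + 4*(-3 + 0*2)))*(348/(-141)) = (2*(124 + 17*(-3 + 0)**2 + 92*(-3 + 0))/(4 + (-3 + 0)**2 + 4*(-3 + 0)))*(348*(-1/141)) = (2*(124 + 17*(-3)**2 + 92*(-3))/(4 + (-3)**2 + 4*(-3)))*(-116/47) = (2*(124 + 17*9 - 276)/(4 + 9 - 12))*(-116/47) = (2*(124 + 153 - 276)/1)*(-116/47) = (2*1*1)*(-116/47) = 2*(-116/47) = -232/47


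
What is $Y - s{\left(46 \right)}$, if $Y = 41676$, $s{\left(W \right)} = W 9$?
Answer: $41262$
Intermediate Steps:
$s{\left(W \right)} = 9 W$
$Y - s{\left(46 \right)} = 41676 - 9 \cdot 46 = 41676 - 414 = 41262$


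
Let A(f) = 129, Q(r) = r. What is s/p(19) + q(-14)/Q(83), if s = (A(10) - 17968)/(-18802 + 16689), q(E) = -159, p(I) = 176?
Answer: -57649555/30866704 ≈ -1.8677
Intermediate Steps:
s = 17839/2113 (s = (129 - 17968)/(-18802 + 16689) = -17839/(-2113) = -17839*(-1/2113) = 17839/2113 ≈ 8.4425)
s/p(19) + q(-14)/Q(83) = (17839/2113)/176 - 159/83 = (17839/2113)*(1/176) - 159*1/83 = 17839/371888 - 159/83 = -57649555/30866704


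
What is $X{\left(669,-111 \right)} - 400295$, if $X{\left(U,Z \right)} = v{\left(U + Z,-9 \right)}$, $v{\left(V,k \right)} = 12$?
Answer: $-400283$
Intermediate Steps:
$X{\left(U,Z \right)} = 12$
$X{\left(669,-111 \right)} - 400295 = 12 - 400295 = -400283$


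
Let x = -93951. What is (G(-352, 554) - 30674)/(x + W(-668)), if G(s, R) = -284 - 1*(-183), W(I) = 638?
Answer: 30775/93313 ≈ 0.32980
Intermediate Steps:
G(s, R) = -101 (G(s, R) = -284 + 183 = -101)
(G(-352, 554) - 30674)/(x + W(-668)) = (-101 - 30674)/(-93951 + 638) = -30775/(-93313) = -30775*(-1/93313) = 30775/93313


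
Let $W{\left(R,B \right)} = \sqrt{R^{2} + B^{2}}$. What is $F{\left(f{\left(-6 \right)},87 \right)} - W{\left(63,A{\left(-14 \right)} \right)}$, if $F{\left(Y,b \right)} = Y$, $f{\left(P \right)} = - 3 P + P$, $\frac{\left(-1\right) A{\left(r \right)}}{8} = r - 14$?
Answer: $12 - 7 \sqrt{1105} \approx -220.69$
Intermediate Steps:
$A{\left(r \right)} = 112 - 8 r$ ($A{\left(r \right)} = - 8 \left(r - 14\right) = - 8 \left(-14 + r\right) = 112 - 8 r$)
$f{\left(P \right)} = - 2 P$
$W{\left(R,B \right)} = \sqrt{B^{2} + R^{2}}$
$F{\left(f{\left(-6 \right)},87 \right)} - W{\left(63,A{\left(-14 \right)} \right)} = \left(-2\right) \left(-6\right) - \sqrt{\left(112 - -112\right)^{2} + 63^{2}} = 12 - \sqrt{\left(112 + 112\right)^{2} + 3969} = 12 - \sqrt{224^{2} + 3969} = 12 - \sqrt{50176 + 3969} = 12 - \sqrt{54145} = 12 - 7 \sqrt{1105}$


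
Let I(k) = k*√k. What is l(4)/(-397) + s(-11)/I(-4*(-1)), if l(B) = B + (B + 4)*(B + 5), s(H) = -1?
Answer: -1005/3176 ≈ -0.31644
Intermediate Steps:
I(k) = k^(3/2)
l(B) = B + (4 + B)*(5 + B)
l(4)/(-397) + s(-11)/I(-4*(-1)) = (20 + 4² + 10*4)/(-397) - 1/((-4*(-1))^(3/2)) = (20 + 16 + 40)*(-1/397) - 1/(4^(3/2)) = 76*(-1/397) - 1/8 = -76/397 - 1*⅛ = -76/397 - ⅛ = -1005/3176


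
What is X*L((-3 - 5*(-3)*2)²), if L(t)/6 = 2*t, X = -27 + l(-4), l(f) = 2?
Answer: -218700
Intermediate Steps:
X = -25 (X = -27 + 2 = -25)
L(t) = 12*t (L(t) = 6*(2*t) = 12*t)
X*L((-3 - 5*(-3)*2)²) = -300*(-3 - 5*(-3)*2)² = -300*(-3 + 15*2)² = -300*(-3 + 30)² = -300*27² = -300*729 = -25*8748 = -218700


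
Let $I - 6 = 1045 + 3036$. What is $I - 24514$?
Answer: $-20427$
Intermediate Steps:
$I = 4087$ ($I = 6 + \left(1045 + 3036\right) = 6 + 4081 = 4087$)
$I - 24514 = 4087 - 24514 = -20427$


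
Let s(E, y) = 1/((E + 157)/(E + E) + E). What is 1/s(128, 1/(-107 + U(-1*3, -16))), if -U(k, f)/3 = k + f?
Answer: 33053/256 ≈ 129.11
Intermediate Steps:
U(k, f) = -3*f - 3*k (U(k, f) = -3*(k + f) = -3*(f + k) = -3*f - 3*k)
s(E, y) = 1/(E + (157 + E)/(2*E)) (s(E, y) = 1/((157 + E)/((2*E)) + E) = 1/((157 + E)*(1/(2*E)) + E) = 1/((157 + E)/(2*E) + E) = 1/(E + (157 + E)/(2*E)))
1/s(128, 1/(-107 + U(-1*3, -16))) = 1/(2*128/(157 + 128 + 2*128²)) = 1/(2*128/(157 + 128 + 2*16384)) = 1/(2*128/(157 + 128 + 32768)) = 1/(2*128/33053) = 1/(2*128*(1/33053)) = 1/(256/33053) = 33053/256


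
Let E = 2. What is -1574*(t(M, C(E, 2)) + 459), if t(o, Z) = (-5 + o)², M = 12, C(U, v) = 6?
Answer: -799592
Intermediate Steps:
-1574*(t(M, C(E, 2)) + 459) = -1574*((-5 + 12)² + 459) = -1574*(7² + 459) = -1574*(49 + 459) = -1574*508 = -799592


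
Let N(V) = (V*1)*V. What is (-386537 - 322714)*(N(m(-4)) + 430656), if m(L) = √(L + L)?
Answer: -305437524648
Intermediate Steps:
m(L) = √2*√L (m(L) = √(2*L) = √2*√L)
N(V) = V² (N(V) = V*V = V²)
(-386537 - 322714)*(N(m(-4)) + 430656) = (-386537 - 322714)*((√2*√(-4))² + 430656) = -709251*((√2*(2*I))² + 430656) = -709251*((2*I*√2)² + 430656) = -709251*(-8 + 430656) = -709251*430648 = -305437524648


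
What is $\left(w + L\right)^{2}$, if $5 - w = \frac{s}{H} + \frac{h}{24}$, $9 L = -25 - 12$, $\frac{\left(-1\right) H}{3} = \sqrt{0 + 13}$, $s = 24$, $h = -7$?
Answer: $\frac{425701}{67392} + \frac{170 \sqrt{13}}{117} \approx 11.556$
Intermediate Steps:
$H = - 3 \sqrt{13}$ ($H = - 3 \sqrt{0 + 13} = - 3 \sqrt{13} \approx -10.817$)
$L = - \frac{37}{9}$ ($L = \frac{-25 - 12}{9} = \frac{1}{9} \left(-37\right) = - \frac{37}{9} \approx -4.1111$)
$w = \frac{127}{24} + \frac{8 \sqrt{13}}{13}$ ($w = 5 - \left(\frac{24}{\left(-3\right) \sqrt{13}} - \frac{7}{24}\right) = 5 - \left(24 \left(- \frac{\sqrt{13}}{39}\right) - \frac{7}{24}\right) = 5 - \left(- \frac{8 \sqrt{13}}{13} - \frac{7}{24}\right) = 5 - \left(- \frac{7}{24} - \frac{8 \sqrt{13}}{13}\right) = 5 + \left(\frac{7}{24} + \frac{8 \sqrt{13}}{13}\right) = \frac{127}{24} + \frac{8 \sqrt{13}}{13} \approx 7.5105$)
$\left(w + L\right)^{2} = \left(\left(\frac{127}{24} + \frac{8 \sqrt{13}}{13}\right) - \frac{37}{9}\right)^{2} = \left(\frac{85}{72} + \frac{8 \sqrt{13}}{13}\right)^{2}$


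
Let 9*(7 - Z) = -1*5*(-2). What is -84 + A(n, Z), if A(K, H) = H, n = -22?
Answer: -703/9 ≈ -78.111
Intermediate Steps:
Z = 53/9 (Z = 7 - (-1*5)*(-2)/9 = 7 - (-5)*(-2)/9 = 7 - 1/9*10 = 7 - 10/9 = 53/9 ≈ 5.8889)
-84 + A(n, Z) = -84 + 53/9 = -703/9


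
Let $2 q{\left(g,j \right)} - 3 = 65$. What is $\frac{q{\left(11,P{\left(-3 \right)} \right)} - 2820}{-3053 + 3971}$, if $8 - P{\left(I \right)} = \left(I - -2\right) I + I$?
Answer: $- \frac{1393}{459} \approx -3.0349$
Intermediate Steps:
$P{\left(I \right)} = 8 - I - I \left(2 + I\right)$ ($P{\left(I \right)} = 8 - \left(\left(I - -2\right) I + I\right) = 8 - \left(\left(I + 2\right) I + I\right) = 8 - \left(\left(2 + I\right) I + I\right) = 8 - \left(I \left(2 + I\right) + I\right) = 8 - \left(I + I \left(2 + I\right)\right) = 8 - I - I \left(2 + I\right)$)
$q{\left(g,j \right)} = 34$ ($q{\left(g,j \right)} = \frac{3}{2} + \frac{1}{2} \cdot 65 = \frac{3}{2} + \frac{65}{2} = 34$)
$\frac{q{\left(11,P{\left(-3 \right)} \right)} - 2820}{-3053 + 3971} = \frac{34 - 2820}{-3053 + 3971} = - \frac{2786}{918} = \left(-2786\right) \frac{1}{918} = - \frac{1393}{459}$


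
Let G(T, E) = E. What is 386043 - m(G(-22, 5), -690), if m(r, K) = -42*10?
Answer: 386463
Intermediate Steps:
m(r, K) = -420
386043 - m(G(-22, 5), -690) = 386043 - 1*(-420) = 386043 + 420 = 386463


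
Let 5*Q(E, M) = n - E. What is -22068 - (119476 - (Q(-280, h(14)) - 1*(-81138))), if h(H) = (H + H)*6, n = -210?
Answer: -60392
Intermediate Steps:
h(H) = 12*H (h(H) = (2*H)*6 = 12*H)
Q(E, M) = -42 - E/5 (Q(E, M) = (-210 - E)/5 = -42 - E/5)
-22068 - (119476 - (Q(-280, h(14)) - 1*(-81138))) = -22068 - (119476 - ((-42 - ⅕*(-280)) - 1*(-81138))) = -22068 - (119476 - ((-42 + 56) + 81138)) = -22068 - (119476 - (14 + 81138)) = -22068 - (119476 - 1*81152) = -22068 - (119476 - 81152) = -22068 - 1*38324 = -22068 - 38324 = -60392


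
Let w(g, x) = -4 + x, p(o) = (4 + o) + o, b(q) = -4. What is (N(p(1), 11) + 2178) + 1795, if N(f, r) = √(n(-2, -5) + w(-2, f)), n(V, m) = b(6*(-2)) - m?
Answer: 3973 + √3 ≈ 3974.7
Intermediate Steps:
p(o) = 4 + 2*o
n(V, m) = -4 - m
N(f, r) = √(-3 + f) (N(f, r) = √((-4 - 1*(-5)) + (-4 + f)) = √((-4 + 5) + (-4 + f)) = √(1 + (-4 + f)) = √(-3 + f))
(N(p(1), 11) + 2178) + 1795 = (√(-3 + (4 + 2*1)) + 2178) + 1795 = (√(-3 + (4 + 2)) + 2178) + 1795 = (√(-3 + 6) + 2178) + 1795 = (√3 + 2178) + 1795 = (2178 + √3) + 1795 = 3973 + √3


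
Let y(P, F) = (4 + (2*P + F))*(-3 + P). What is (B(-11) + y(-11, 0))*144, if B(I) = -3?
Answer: 35856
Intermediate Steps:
y(P, F) = (-3 + P)*(4 + F + 2*P) (y(P, F) = (4 + (F + 2*P))*(-3 + P) = (4 + F + 2*P)*(-3 + P) = (-3 + P)*(4 + F + 2*P))
(B(-11) + y(-11, 0))*144 = (-3 + (-12 - 3*0 - 2*(-11) + 2*(-11)² + 0*(-11)))*144 = (-3 + (-12 + 0 + 22 + 2*121 + 0))*144 = (-3 + (-12 + 0 + 22 + 242 + 0))*144 = (-3 + 252)*144 = 249*144 = 35856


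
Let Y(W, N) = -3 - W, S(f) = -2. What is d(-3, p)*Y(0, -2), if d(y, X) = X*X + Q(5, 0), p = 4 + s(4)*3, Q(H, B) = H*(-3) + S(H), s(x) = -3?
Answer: -24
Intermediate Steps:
Q(H, B) = -2 - 3*H (Q(H, B) = H*(-3) - 2 = -3*H - 2 = -2 - 3*H)
p = -5 (p = 4 - 3*3 = 4 - 9 = -5)
d(y, X) = -17 + X² (d(y, X) = X*X + (-2 - 3*5) = X² + (-2 - 15) = X² - 17 = -17 + X²)
d(-3, p)*Y(0, -2) = (-17 + (-5)²)*(-3 - 1*0) = (-17 + 25)*(-3 + 0) = 8*(-3) = -24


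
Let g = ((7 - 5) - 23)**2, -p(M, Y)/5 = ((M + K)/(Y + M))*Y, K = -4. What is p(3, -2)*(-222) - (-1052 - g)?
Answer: 3713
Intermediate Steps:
p(M, Y) = -5*Y*(-4 + M)/(M + Y) (p(M, Y) = -5*(M - 4)/(Y + M)*Y = -5*(-4 + M)/(M + Y)*Y = -5*Y*(-4 + M)/(M + Y))
g = 441 (g = (2 - 23)**2 = (-21)**2 = 441)
p(3, -2)*(-222) - (-1052 - g) = (5*(-2)*(4 - 1*3)/(3 - 2))*(-222) - (-1052 - 1*441) = (5*(-2)*(4 - 3)/1)*(-222) - (-1052 - 441) = (5*(-2)*1*1)*(-222) - 1*(-1493) = -10*(-222) + 1493 = 2220 + 1493 = 3713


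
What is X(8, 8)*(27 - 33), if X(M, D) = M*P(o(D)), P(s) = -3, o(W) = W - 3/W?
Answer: 144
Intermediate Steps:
o(W) = W - 3/W
X(M, D) = -3*M (X(M, D) = M*(-3) = -3*M)
X(8, 8)*(27 - 33) = (-3*8)*(27 - 33) = -24*(-6) = 144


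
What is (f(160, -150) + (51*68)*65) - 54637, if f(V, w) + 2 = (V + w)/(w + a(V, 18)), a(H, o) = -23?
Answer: 29545103/173 ≈ 1.7078e+5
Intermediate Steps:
f(V, w) = -2 + (V + w)/(-23 + w) (f(V, w) = -2 + (V + w)/(w - 23) = -2 + (V + w)/(-23 + w))
(f(160, -150) + (51*68)*65) - 54637 = ((46 + 160 - 1*(-150))/(-23 - 150) + (51*68)*65) - 54637 = ((46 + 160 + 150)/(-173) + 3468*65) - 54637 = (-1/173*356 + 225420) - 54637 = (-356/173 + 225420) - 54637 = 38997304/173 - 54637 = 29545103/173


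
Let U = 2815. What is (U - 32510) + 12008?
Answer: -17687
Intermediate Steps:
(U - 32510) + 12008 = (2815 - 32510) + 12008 = -29695 + 12008 = -17687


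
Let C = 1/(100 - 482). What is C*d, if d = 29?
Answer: -29/382 ≈ -0.075916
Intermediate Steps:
C = -1/382 (C = 1/(-382) = -1/382 ≈ -0.0026178)
C*d = -1/382*29 = -29/382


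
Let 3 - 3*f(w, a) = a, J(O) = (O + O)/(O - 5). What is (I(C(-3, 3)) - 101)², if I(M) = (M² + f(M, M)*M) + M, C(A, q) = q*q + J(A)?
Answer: 21025/64 ≈ 328.52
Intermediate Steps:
J(O) = 2*O/(-5 + O) (J(O) = (2*O)/(-5 + O) = 2*O/(-5 + O))
f(w, a) = 1 - a/3
C(A, q) = q² + 2*A/(-5 + A) (C(A, q) = q*q + 2*A/(-5 + A) = q² + 2*A/(-5 + A))
I(M) = M + M² + M*(1 - M/3) (I(M) = (M² + (1 - M/3)*M) + M = (M² + M*(1 - M/3)) + M = M + M² + M*(1 - M/3))
(I(C(-3, 3)) - 101)² = (2*((2*(-3) + 3²*(-5 - 3))/(-5 - 3))*(3 + (2*(-3) + 3²*(-5 - 3))/(-5 - 3))/3 - 101)² = (2*((-6 + 9*(-8))/(-8))*(3 + (-6 + 9*(-8))/(-8))/3 - 101)² = (2*(-(-6 - 72)/8)*(3 - (-6 - 72)/8)/3 - 101)² = (2*(-⅛*(-78))*(3 - ⅛*(-78))/3 - 101)² = ((⅔)*(39/4)*(3 + 39/4) - 101)² = ((⅔)*(39/4)*(51/4) - 101)² = (663/8 - 101)² = (-145/8)² = 21025/64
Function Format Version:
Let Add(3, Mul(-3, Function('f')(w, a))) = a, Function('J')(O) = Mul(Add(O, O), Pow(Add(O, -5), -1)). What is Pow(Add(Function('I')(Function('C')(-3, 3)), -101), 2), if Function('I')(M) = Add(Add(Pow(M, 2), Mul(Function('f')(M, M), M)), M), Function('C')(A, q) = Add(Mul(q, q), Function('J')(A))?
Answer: Rational(21025, 64) ≈ 328.52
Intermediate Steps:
Function('J')(O) = Mul(2, O, Pow(Add(-5, O), -1)) (Function('J')(O) = Mul(Mul(2, O), Pow(Add(-5, O), -1)) = Mul(2, O, Pow(Add(-5, O), -1)))
Function('f')(w, a) = Add(1, Mul(Rational(-1, 3), a))
Function('C')(A, q) = Add(Pow(q, 2), Mul(2, A, Pow(Add(-5, A), -1))) (Function('C')(A, q) = Add(Mul(q, q), Mul(2, A, Pow(Add(-5, A), -1))) = Add(Pow(q, 2), Mul(2, A, Pow(Add(-5, A), -1))))
Function('I')(M) = Add(M, Pow(M, 2), Mul(M, Add(1, Mul(Rational(-1, 3), M)))) (Function('I')(M) = Add(Add(Pow(M, 2), Mul(Add(1, Mul(Rational(-1, 3), M)), M)), M) = Add(Add(Pow(M, 2), Mul(M, Add(1, Mul(Rational(-1, 3), M)))), M) = Add(M, Pow(M, 2), Mul(M, Add(1, Mul(Rational(-1, 3), M)))))
Pow(Add(Function('I')(Function('C')(-3, 3)), -101), 2) = Pow(Add(Mul(Rational(2, 3), Mul(Pow(Add(-5, -3), -1), Add(Mul(2, -3), Mul(Pow(3, 2), Add(-5, -3)))), Add(3, Mul(Pow(Add(-5, -3), -1), Add(Mul(2, -3), Mul(Pow(3, 2), Add(-5, -3)))))), -101), 2) = Pow(Add(Mul(Rational(2, 3), Mul(Pow(-8, -1), Add(-6, Mul(9, -8))), Add(3, Mul(Pow(-8, -1), Add(-6, Mul(9, -8))))), -101), 2) = Pow(Add(Mul(Rational(2, 3), Mul(Rational(-1, 8), Add(-6, -72)), Add(3, Mul(Rational(-1, 8), Add(-6, -72)))), -101), 2) = Pow(Add(Mul(Rational(2, 3), Mul(Rational(-1, 8), -78), Add(3, Mul(Rational(-1, 8), -78))), -101), 2) = Pow(Add(Mul(Rational(2, 3), Rational(39, 4), Add(3, Rational(39, 4))), -101), 2) = Pow(Add(Mul(Rational(2, 3), Rational(39, 4), Rational(51, 4)), -101), 2) = Pow(Add(Rational(663, 8), -101), 2) = Pow(Rational(-145, 8), 2) = Rational(21025, 64)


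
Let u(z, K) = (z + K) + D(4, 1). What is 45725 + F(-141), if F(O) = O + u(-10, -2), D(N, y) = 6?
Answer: 45578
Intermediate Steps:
u(z, K) = 6 + K + z (u(z, K) = (z + K) + 6 = (K + z) + 6 = 6 + K + z)
F(O) = -6 + O (F(O) = O + (6 - 2 - 10) = O - 6 = -6 + O)
45725 + F(-141) = 45725 + (-6 - 141) = 45725 - 147 = 45578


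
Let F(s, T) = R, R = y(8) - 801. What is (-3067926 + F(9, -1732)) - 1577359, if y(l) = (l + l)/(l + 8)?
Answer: -4646085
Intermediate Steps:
y(l) = 2*l/(8 + l) (y(l) = (2*l)/(8 + l) = 2*l/(8 + l))
R = -800 (R = 2*8/(8 + 8) - 801 = 2*8/16 - 801 = 2*8*(1/16) - 801 = 1 - 801 = -800)
F(s, T) = -800
(-3067926 + F(9, -1732)) - 1577359 = (-3067926 - 800) - 1577359 = -3068726 - 1577359 = -4646085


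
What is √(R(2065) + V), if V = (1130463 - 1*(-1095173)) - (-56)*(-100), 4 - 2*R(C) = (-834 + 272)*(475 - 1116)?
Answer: √2039917 ≈ 1428.3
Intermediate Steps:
R(C) = -180119 (R(C) = 2 - (-834 + 272)*(475 - 1116)/2 = 2 - (-281)*(-641) = 2 - ½*360242 = 2 - 180121 = -180119)
V = 2220036 (V = (1130463 + 1095173) - 1*5600 = 2225636 - 5600 = 2220036)
√(R(2065) + V) = √(-180119 + 2220036) = √2039917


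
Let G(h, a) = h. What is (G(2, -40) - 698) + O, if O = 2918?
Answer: 2222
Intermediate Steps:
(G(2, -40) - 698) + O = (2 - 698) + 2918 = -696 + 2918 = 2222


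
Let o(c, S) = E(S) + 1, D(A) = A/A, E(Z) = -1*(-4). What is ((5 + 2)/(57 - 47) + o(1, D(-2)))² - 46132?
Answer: -4609951/100 ≈ -46100.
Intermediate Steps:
E(Z) = 4
D(A) = 1
o(c, S) = 5 (o(c, S) = 4 + 1 = 5)
((5 + 2)/(57 - 47) + o(1, D(-2)))² - 46132 = ((5 + 2)/(57 - 47) + 5)² - 46132 = (7/10 + 5)² - 46132 = (57/10)² - 46132 = 3249/100 - 46132 = -4609951/100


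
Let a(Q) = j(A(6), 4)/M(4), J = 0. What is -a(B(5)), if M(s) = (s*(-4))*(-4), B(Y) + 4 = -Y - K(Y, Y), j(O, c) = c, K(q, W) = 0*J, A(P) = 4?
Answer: -1/16 ≈ -0.062500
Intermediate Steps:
K(q, W) = 0 (K(q, W) = 0*0 = 0)
B(Y) = -4 - Y (B(Y) = -4 + (-Y - 1*0) = -4 + (-Y + 0) = -4 - Y)
M(s) = 16*s (M(s) = -4*s*(-4) = 16*s)
a(Q) = 1/16 (a(Q) = 4/((16*4)) = 4/64 = 4*(1/64) = 1/16)
-a(B(5)) = -1*1/16 = -1/16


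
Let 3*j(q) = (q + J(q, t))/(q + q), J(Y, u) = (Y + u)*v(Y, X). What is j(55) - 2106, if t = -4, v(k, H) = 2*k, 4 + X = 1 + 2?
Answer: -12533/6 ≈ -2088.8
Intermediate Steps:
X = -1 (X = -4 + (1 + 2) = -4 + 3 = -1)
J(Y, u) = 2*Y*(Y + u) (J(Y, u) = (Y + u)*(2*Y) = 2*Y*(Y + u))
j(q) = (q + 2*q*(-4 + q))/(6*q) (j(q) = ((q + 2*q*(q - 4))/(q + q))/3 = ((q + 2*q*(-4 + q))/((2*q)))/3 = ((q + 2*q*(-4 + q))*(1/(2*q)))/3 = ((q + 2*q*(-4 + q))/(2*q))/3 = (q + 2*q*(-4 + q))/(6*q))
j(55) - 2106 = (-7/6 + (1/3)*55) - 2106 = (-7/6 + 55/3) - 2106 = 103/6 - 2106 = -12533/6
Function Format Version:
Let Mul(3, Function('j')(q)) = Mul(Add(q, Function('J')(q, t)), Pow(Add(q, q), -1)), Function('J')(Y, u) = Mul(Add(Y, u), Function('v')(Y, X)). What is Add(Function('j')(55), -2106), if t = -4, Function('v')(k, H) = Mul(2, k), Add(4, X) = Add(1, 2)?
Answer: Rational(-12533, 6) ≈ -2088.8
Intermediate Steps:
X = -1 (X = Add(-4, Add(1, 2)) = Add(-4, 3) = -1)
Function('J')(Y, u) = Mul(2, Y, Add(Y, u)) (Function('J')(Y, u) = Mul(Add(Y, u), Mul(2, Y)) = Mul(2, Y, Add(Y, u)))
Function('j')(q) = Mul(Rational(1, 6), Pow(q, -1), Add(q, Mul(2, q, Add(-4, q)))) (Function('j')(q) = Mul(Rational(1, 3), Mul(Add(q, Mul(2, q, Add(q, -4))), Pow(Add(q, q), -1))) = Mul(Rational(1, 3), Mul(Add(q, Mul(2, q, Add(-4, q))), Pow(Mul(2, q), -1))) = Mul(Rational(1, 3), Mul(Add(q, Mul(2, q, Add(-4, q))), Mul(Rational(1, 2), Pow(q, -1)))) = Mul(Rational(1, 3), Mul(Rational(1, 2), Pow(q, -1), Add(q, Mul(2, q, Add(-4, q))))) = Mul(Rational(1, 6), Pow(q, -1), Add(q, Mul(2, q, Add(-4, q)))))
Add(Function('j')(55), -2106) = Add(Add(Rational(-7, 6), Mul(Rational(1, 3), 55)), -2106) = Add(Add(Rational(-7, 6), Rational(55, 3)), -2106) = Add(Rational(103, 6), -2106) = Rational(-12533, 6)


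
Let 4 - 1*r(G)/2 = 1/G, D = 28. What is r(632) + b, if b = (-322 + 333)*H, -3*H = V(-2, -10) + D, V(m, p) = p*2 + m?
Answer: -4425/316 ≈ -14.003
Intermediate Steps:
V(m, p) = m + 2*p (V(m, p) = 2*p + m = m + 2*p)
H = -2 (H = -((-2 + 2*(-10)) + 28)/3 = -((-2 - 20) + 28)/3 = -(-22 + 28)/3 = -⅓*6 = -2)
r(G) = 8 - 2/G
b = -22 (b = (-322 + 333)*(-2) = 11*(-2) = -22)
r(632) + b = (8 - 2/632) - 22 = (8 - 2*1/632) - 22 = (8 - 1/316) - 22 = 2527/316 - 22 = -4425/316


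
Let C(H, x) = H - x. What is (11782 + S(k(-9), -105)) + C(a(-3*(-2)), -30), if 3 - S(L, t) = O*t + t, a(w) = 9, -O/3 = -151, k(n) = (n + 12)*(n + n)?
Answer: 59494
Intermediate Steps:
k(n) = 2*n*(12 + n) (k(n) = (12 + n)*(2*n) = 2*n*(12 + n))
O = 453 (O = -3*(-151) = 453)
S(L, t) = 3 - 454*t (S(L, t) = 3 - (453*t + t) = 3 - 454*t)
(11782 + S(k(-9), -105)) + C(a(-3*(-2)), -30) = (11782 + (3 - 454*(-105))) + (9 - 1*(-30)) = (11782 + (3 + 47670)) + (9 + 30) = (11782 + 47673) + 39 = 59455 + 39 = 59494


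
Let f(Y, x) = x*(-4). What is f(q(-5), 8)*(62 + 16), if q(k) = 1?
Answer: -2496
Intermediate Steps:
f(Y, x) = -4*x
f(q(-5), 8)*(62 + 16) = (-4*8)*(62 + 16) = -32*78 = -2496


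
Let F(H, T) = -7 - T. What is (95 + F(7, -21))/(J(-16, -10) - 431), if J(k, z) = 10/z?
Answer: -109/432 ≈ -0.25231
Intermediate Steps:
(95 + F(7, -21))/(J(-16, -10) - 431) = (95 + (-7 - 1*(-21)))/(10/(-10) - 431) = (95 + (-7 + 21))/(10*(-⅒) - 431) = (95 + 14)/(-1 - 431) = 109/(-432) = 109*(-1/432) = -109/432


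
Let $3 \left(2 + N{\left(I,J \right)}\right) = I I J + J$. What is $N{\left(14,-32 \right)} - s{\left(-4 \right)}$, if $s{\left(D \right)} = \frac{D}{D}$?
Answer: $- \frac{6313}{3} \approx -2104.3$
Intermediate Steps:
$s{\left(D \right)} = 1$
$N{\left(I,J \right)} = -2 + \frac{J}{3} + \frac{J I^{2}}{3}$ ($N{\left(I,J \right)} = -2 + \frac{I I J + J}{3} = -2 + \frac{I^{2} J + J}{3} = -2 + \frac{J I^{2} + J}{3} = -2 + \frac{J + J I^{2}}{3} = -2 + \left(\frac{J}{3} + \frac{J I^{2}}{3}\right) = -2 + \frac{J}{3} + \frac{J I^{2}}{3}$)
$N{\left(14,-32 \right)} - s{\left(-4 \right)} = \left(-2 + \frac{1}{3} \left(-32\right) + \frac{1}{3} \left(-32\right) 14^{2}\right) - 1 = \left(-2 - \frac{32}{3} + \frac{1}{3} \left(-32\right) 196\right) - 1 = \left(-2 - \frac{32}{3} - \frac{6272}{3}\right) - 1 = - \frac{6310}{3} - 1 = - \frac{6313}{3}$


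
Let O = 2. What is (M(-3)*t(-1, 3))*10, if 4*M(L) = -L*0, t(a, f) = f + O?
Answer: 0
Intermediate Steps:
t(a, f) = 2 + f (t(a, f) = f + 2 = 2 + f)
M(L) = 0 (M(L) = (-L*0)/4 = (-1*0)/4 = (¼)*0 = 0)
(M(-3)*t(-1, 3))*10 = (0*(2 + 3))*10 = (0*5)*10 = 0*10 = 0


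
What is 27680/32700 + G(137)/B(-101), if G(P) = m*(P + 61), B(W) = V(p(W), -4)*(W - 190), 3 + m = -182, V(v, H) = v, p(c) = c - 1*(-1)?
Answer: -130771/317190 ≈ -0.41228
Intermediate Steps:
p(c) = 1 + c (p(c) = c + 1 = 1 + c)
m = -185 (m = -3 - 182 = -185)
B(W) = (1 + W)*(-190 + W) (B(W) = (1 + W)*(W - 190) = (1 + W)*(-190 + W))
G(P) = -11285 - 185*P (G(P) = -185*(P + 61) = -185*(61 + P) = -11285 - 185*P)
27680/32700 + G(137)/B(-101) = 27680/32700 + (-11285 - 185*137)/(((1 - 101)*(-190 - 101))) = 27680*(1/32700) + (-11285 - 25345)/((-100*(-291))) = 1384/1635 - 36630/29100 = 1384/1635 - 36630*1/29100 = 1384/1635 - 1221/970 = -130771/317190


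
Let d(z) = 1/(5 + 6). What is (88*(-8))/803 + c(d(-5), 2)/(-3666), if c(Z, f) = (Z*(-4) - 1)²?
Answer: -9468643/10793926 ≈ -0.87722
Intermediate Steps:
d(z) = 1/11
c(Z, f) = (-1 - 4*Z)² (c(Z, f) = (-4*Z - 1)² = (-1 - 4*Z)²)
(88*(-8))/803 + c(d(-5), 2)/(-3666) = (88*(-8))/803 + (1 + 4*(1/11))²/(-3666) = -704*1/803 + (1 + 4/11)²*(-1/3666) = -64/73 + (15/11)²*(-1/3666) = -64/73 + (225/121)*(-1/3666) = -64/73 - 75/147862 = -9468643/10793926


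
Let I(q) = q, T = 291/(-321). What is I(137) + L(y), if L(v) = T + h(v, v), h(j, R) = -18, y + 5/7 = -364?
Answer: 12636/107 ≈ 118.09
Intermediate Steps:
T = -97/107 (T = 291*(-1/321) = -97/107 ≈ -0.90654)
y = -2553/7 (y = -5/7 - 364 = -2553/7 ≈ -364.71)
L(v) = -2023/107 (L(v) = -97/107 - 18 = -2023/107)
I(137) + L(y) = 137 - 2023/107 = 12636/107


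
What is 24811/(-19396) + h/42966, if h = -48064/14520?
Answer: -967479969679/756281946420 ≈ -1.2793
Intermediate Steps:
h = -6008/1815 (h = -48064*1/14520 = -6008/1815 ≈ -3.3102)
24811/(-19396) + h/42966 = 24811/(-19396) - 6008/1815/42966 = 24811*(-1/19396) - 6008/1815*1/42966 = -24811/19396 - 3004/38991645 = -967479969679/756281946420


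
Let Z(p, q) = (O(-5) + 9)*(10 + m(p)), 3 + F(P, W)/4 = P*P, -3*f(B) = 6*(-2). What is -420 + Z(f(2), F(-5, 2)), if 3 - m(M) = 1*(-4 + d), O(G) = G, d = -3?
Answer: -340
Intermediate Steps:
m(M) = 10 (m(M) = 3 - (-4 - 3) = 3 - (-7) = 3 - 1*(-7) = 3 + 7 = 10)
f(B) = 4 (f(B) = -2*(-2) = -1/3*(-12) = 4)
F(P, W) = -12 + 4*P**2 (F(P, W) = -12 + 4*(P*P) = -12 + 4*P**2)
Z(p, q) = 80 (Z(p, q) = (-5 + 9)*(10 + 10) = 4*20 = 80)
-420 + Z(f(2), F(-5, 2)) = -420 + 80 = -340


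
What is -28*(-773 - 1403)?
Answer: 60928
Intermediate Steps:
-28*(-773 - 1403) = -28*(-2176) = 60928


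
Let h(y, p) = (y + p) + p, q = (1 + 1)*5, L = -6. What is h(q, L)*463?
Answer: -926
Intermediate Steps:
q = 10 (q = 2*5 = 10)
h(y, p) = y + 2*p (h(y, p) = (p + y) + p = y + 2*p)
h(q, L)*463 = (10 + 2*(-6))*463 = (10 - 12)*463 = -2*463 = -926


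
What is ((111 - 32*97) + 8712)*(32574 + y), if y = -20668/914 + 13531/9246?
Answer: 786645771969589/4225422 ≈ 1.8617e+8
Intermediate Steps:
y = -89364497/4225422 (y = -20668*1/914 + 13531*(1/9246) = -10334/457 + 13531/9246 = -89364497/4225422 ≈ -21.149)
((111 - 32*97) + 8712)*(32574 + y) = ((111 - 32*97) + 8712)*(32574 - 89364497/4225422) = ((111 - 3104) + 8712)*(137549531731/4225422) = (-2993 + 8712)*(137549531731/4225422) = 5719*(137549531731/4225422) = 786645771969589/4225422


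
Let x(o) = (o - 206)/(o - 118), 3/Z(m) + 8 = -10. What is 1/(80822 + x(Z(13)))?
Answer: 709/57304035 ≈ 1.2373e-5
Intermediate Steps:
Z(m) = -⅙ (Z(m) = 3/(-8 - 10) = 3/(-18) = 3*(-1/18) = -⅙)
x(o) = (-206 + o)/(-118 + o)
1/(80822 + x(Z(13))) = 1/(80822 + (-206 - ⅙)/(-118 - ⅙)) = 1/(80822 - 1237/6/(-709/6)) = 1/(80822 - 6/709*(-1237/6)) = 1/(80822 + 1237/709) = 1/(57304035/709) = 709/57304035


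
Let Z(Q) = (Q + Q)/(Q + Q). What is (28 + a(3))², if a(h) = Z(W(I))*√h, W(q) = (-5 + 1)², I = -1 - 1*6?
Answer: (28 + √3)² ≈ 884.00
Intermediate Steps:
I = -7 (I = -1 - 6 = -7)
W(q) = 16 (W(q) = (-4)² = 16)
Z(Q) = 1 (Z(Q) = (2*Q)/((2*Q)) = (2*Q)*(1/(2*Q)) = 1)
a(h) = √h (a(h) = 1*√h = √h)
(28 + a(3))² = (28 + √3)²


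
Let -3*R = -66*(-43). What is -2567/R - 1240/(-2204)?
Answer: 1707677/521246 ≈ 3.2761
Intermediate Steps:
R = -946 (R = -(-22)*(-43) = -⅓*2838 = -946)
-2567/R - 1240/(-2204) = -2567/(-946) - 1240/(-2204) = -2567*(-1/946) - 1240*(-1/2204) = 2567/946 + 310/551 = 1707677/521246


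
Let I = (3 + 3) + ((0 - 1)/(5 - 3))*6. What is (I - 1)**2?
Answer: 4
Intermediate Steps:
I = 3 (I = 6 - 1/2*6 = 6 - 3 = 3)
(I - 1)**2 = (3 - 1)**2 = 2**2 = 4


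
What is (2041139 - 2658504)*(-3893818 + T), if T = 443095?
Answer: 2130355604895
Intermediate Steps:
(2041139 - 2658504)*(-3893818 + T) = (2041139 - 2658504)*(-3893818 + 443095) = -617365*(-3450723) = 2130355604895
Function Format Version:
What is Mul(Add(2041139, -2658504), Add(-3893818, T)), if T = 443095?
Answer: 2130355604895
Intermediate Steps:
Mul(Add(2041139, -2658504), Add(-3893818, T)) = Mul(Add(2041139, -2658504), Add(-3893818, 443095)) = Mul(-617365, -3450723) = 2130355604895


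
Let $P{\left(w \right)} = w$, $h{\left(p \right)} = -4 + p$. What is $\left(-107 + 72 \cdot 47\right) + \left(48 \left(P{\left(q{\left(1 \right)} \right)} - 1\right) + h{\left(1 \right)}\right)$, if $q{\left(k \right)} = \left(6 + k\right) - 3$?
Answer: $3418$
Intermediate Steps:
$q{\left(k \right)} = 3 + k$
$\left(-107 + 72 \cdot 47\right) + \left(48 \left(P{\left(q{\left(1 \right)} \right)} - 1\right) + h{\left(1 \right)}\right) = \left(-107 + 72 \cdot 47\right) + \left(48 \left(\left(3 + 1\right) - 1\right) + \left(-4 + 1\right)\right) = \left(-107 + 3384\right) - \left(3 - 48 \left(4 - 1\right)\right) = 3277 + \left(48 \cdot 3 - 3\right) = 3277 + \left(144 - 3\right) = 3277 + 141 = 3418$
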